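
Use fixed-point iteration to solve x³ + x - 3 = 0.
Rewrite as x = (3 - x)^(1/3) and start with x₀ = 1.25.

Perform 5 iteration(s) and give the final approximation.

Equation: x³ + x - 3 = 0
Fixed-point form: x = (3 - x)^(1/3)
x₀ = 1.25

x_1 = g(1.250000) = 1.205071
x_2 = g(1.205071) = 1.215297
x_3 = g(1.215297) = 1.212985
x_4 = g(1.212985) = 1.213508
x_5 = g(1.213508) = 1.213390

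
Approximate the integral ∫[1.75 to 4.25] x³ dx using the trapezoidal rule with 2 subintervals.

f(x) = x³
a = 1.75, b = 4.25, n = 2
h = (b - a)/n = 1.250000

Trapezoidal rule: (h/2)[f(x₀) + 2f(x₁) + 2f(x₂) + ... + f(xₙ)]

x_0 = 1.7500, f(x_0) = 5.359375, coefficient = 1
x_1 = 3.0000, f(x_1) = 27.000000, coefficient = 2
x_2 = 4.2500, f(x_2) = 76.765625, coefficient = 1

I ≈ (1.250000/2) × 136.125000 = 85.078125
Exact value: 79.218750
Error: 5.859375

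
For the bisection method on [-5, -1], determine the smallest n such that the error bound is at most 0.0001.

We need (b-a)/2^n ≤ 0.0001
(-1 - (-5))/2^n ≤ 0.0001
4/2^n ≤ 0.0001
2^n ≥ 40000
n ≥ log₂(40000) = 15.29
n ≥ 16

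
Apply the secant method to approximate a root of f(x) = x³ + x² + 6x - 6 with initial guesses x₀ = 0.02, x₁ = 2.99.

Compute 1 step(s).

f(x) = x³ + x² + 6x - 6
x₀ = 0.02, x₁ = 2.99

Secant formula: x_{n+1} = x_n - f(x_n)(x_n - x_{n-1})/(f(x_n) - f(x_{n-1}))

Iteration 1:
  f(0.020000) = -5.879592
  f(2.990000) = 47.610999
  x_2 = 2.990000 - 47.610999×(2.990000 - 0.020000)/(47.610999 - (-5.879592))
       = 0.346457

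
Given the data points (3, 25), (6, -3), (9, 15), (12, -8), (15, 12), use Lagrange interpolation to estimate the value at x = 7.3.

Lagrange interpolation formula:
P(x) = Σ yᵢ × Lᵢ(x)
where Lᵢ(x) = Π_{j≠i} (x - xⱼ)/(xᵢ - xⱼ)

L_0(7.3) = (7.3 - 6)/(3 - 6) × (7.3 - 9)/(3 - 9) × (7.3 - 12)/(3 - 12) × (7.3 - 15)/(3 - 15) = -0.041142
L_1(7.3) = (7.3 - 3)/(6 - 3) × (7.3 - 9)/(6 - 9) × (7.3 - 12)/(6 - 12) × (7.3 - 15)/(6 - 15) = 0.544339
L_2(7.3) = (7.3 - 3)/(9 - 3) × (7.3 - 6)/(9 - 6) × (7.3 - 12)/(9 - 12) × (7.3 - 15)/(9 - 15) = 0.624389
L_3(7.3) = (7.3 - 3)/(12 - 3) × (7.3 - 6)/(12 - 6) × (7.3 - 9)/(12 - 9) × (7.3 - 15)/(12 - 15) = -0.150562
L_4(7.3) = (7.3 - 3)/(15 - 3) × (7.3 - 6)/(15 - 6) × (7.3 - 9)/(15 - 9) × (7.3 - 12)/(15 - 12) = 0.022975

P(7.3) = 25×L_0(7.3) + (-3)×L_1(7.3) + 15×L_2(7.3) + (-8)×L_3(7.3) + 12×L_4(7.3)
P(7.3) = 8.184472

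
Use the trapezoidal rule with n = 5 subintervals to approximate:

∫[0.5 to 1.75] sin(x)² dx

f(x) = sin(x)²
a = 0.5, b = 1.75, n = 5
h = (b - a)/n = 0.250000

Trapezoidal rule: (h/2)[f(x₀) + 2f(x₁) + 2f(x₂) + ... + f(xₙ)]

x_0 = 0.5000, f(x_0) = 0.229849, coefficient = 1
x_1 = 0.7500, f(x_1) = 0.464631, coefficient = 2
x_2 = 1.0000, f(x_2) = 0.708073, coefficient = 2
x_3 = 1.2500, f(x_3) = 0.900572, coefficient = 2
x_4 = 1.5000, f(x_4) = 0.994996, coefficient = 2
x_5 = 1.7500, f(x_5) = 0.968228, coefficient = 1

I ≈ (0.250000/2) × 7.334623 = 0.916828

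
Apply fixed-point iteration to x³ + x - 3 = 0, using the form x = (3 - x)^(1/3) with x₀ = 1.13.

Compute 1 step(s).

Equation: x³ + x - 3 = 0
Fixed-point form: x = (3 - x)^(1/3)
x₀ = 1.13

x_1 = g(1.130000) = 1.232009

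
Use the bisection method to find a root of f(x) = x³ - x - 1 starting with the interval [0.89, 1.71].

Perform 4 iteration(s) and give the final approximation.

f(x) = x³ - x - 1
Initial interval: [0.89, 1.71]

Iteration 1:
  c_1 = (0.890000 + 1.710000)/2 = 1.300000
  f(c_1) = f(1.300000) = -0.103000
  f(a) × f(c) ≥ 0, new interval: [1.300000, 1.710000]
Iteration 2:
  c_2 = (1.300000 + 1.710000)/2 = 1.505000
  f(c_2) = f(1.505000) = 0.903863
  f(a) × f(c) < 0, new interval: [1.300000, 1.505000]
Iteration 3:
  c_3 = (1.300000 + 1.505000)/2 = 1.402500
  f(c_3) = f(1.402500) = 0.356226
  f(a) × f(c) < 0, new interval: [1.300000, 1.402500]
Iteration 4:
  c_4 = (1.300000 + 1.402500)/2 = 1.351250
  f(c_4) = f(1.351250) = 0.115966
  f(a) × f(c) < 0, new interval: [1.300000, 1.351250]

After 4 iteration(s), the approximation is c_4 = 1.351250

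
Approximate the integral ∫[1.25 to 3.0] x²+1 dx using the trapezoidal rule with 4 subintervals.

f(x) = x²+1
a = 1.25, b = 3.0, n = 4
h = (b - a)/n = 0.437500

Trapezoidal rule: (h/2)[f(x₀) + 2f(x₁) + 2f(x₂) + ... + f(xₙ)]

x_0 = 1.2500, f(x_0) = 2.562500, coefficient = 1
x_1 = 1.6875, f(x_1) = 3.847656, coefficient = 2
x_2 = 2.1250, f(x_2) = 5.515625, coefficient = 2
x_3 = 2.5625, f(x_3) = 7.566406, coefficient = 2
x_4 = 3.0000, f(x_4) = 10.000000, coefficient = 1

I ≈ (0.437500/2) × 46.421875 = 10.154785
Exact value: 10.098958
Error: 0.055827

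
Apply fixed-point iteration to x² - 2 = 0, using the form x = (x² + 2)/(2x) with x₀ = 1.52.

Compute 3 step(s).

Equation: x² - 2 = 0
Fixed-point form: x = (x² + 2)/(2x)
x₀ = 1.52

x_1 = g(1.520000) = 1.417895
x_2 = g(1.417895) = 1.414218
x_3 = g(1.414218) = 1.414214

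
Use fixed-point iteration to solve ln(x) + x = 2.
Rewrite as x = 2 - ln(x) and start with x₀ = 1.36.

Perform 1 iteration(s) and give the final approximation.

Equation: ln(x) + x = 2
Fixed-point form: x = 2 - ln(x)
x₀ = 1.36

x_1 = g(1.360000) = 1.692515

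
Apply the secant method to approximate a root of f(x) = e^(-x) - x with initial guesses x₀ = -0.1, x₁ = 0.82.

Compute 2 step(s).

f(x) = e^(-x) - x
x₀ = -0.1, x₁ = 0.82

Secant formula: x_{n+1} = x_n - f(x_n)(x_n - x_{n-1})/(f(x_n) - f(x_{n-1}))

Iteration 1:
  f(-0.100000) = 1.205171
  f(0.820000) = -0.379568
  x_2 = 0.820000 - (-0.379568)×(0.820000 - (-0.100000))/(-0.379568 - 1.205171)
       = 0.599646
Iteration 2:
  f(0.820000) = -0.379568
  f(0.599646) = -0.050641
  x_3 = 0.599646 - (-0.050641)×(0.599646 - 0.820000)/(-0.050641 - (-0.379568))
       = 0.565721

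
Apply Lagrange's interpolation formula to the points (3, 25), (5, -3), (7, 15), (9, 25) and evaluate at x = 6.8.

Lagrange interpolation formula:
P(x) = Σ yᵢ × Lᵢ(x)
where Lᵢ(x) = Π_{j≠i} (x - xⱼ)/(xᵢ - xⱼ)

L_0(6.8) = (6.8 - 5)/(3 - 5) × (6.8 - 7)/(3 - 7) × (6.8 - 9)/(3 - 9) = -0.016500
L_1(6.8) = (6.8 - 3)/(5 - 3) × (6.8 - 7)/(5 - 7) × (6.8 - 9)/(5 - 9) = 0.104500
L_2(6.8) = (6.8 - 3)/(7 - 3) × (6.8 - 5)/(7 - 5) × (6.8 - 9)/(7 - 9) = 0.940500
L_3(6.8) = (6.8 - 3)/(9 - 3) × (6.8 - 5)/(9 - 5) × (6.8 - 7)/(9 - 7) = -0.028500

P(6.8) = 25×L_0(6.8) + (-3)×L_1(6.8) + 15×L_2(6.8) + 25×L_3(6.8)
P(6.8) = 12.669000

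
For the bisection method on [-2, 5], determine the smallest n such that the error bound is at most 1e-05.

We need (b-a)/2^n ≤ 1e-05
(5 - (-2))/2^n ≤ 1e-05
7/2^n ≤ 1e-05
2^n ≥ 700000
n ≥ log₂(700000) = 19.42
n ≥ 20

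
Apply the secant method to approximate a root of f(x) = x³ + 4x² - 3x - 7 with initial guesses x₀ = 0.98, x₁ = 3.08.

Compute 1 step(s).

f(x) = x³ + 4x² - 3x - 7
x₀ = 0.98, x₁ = 3.08

Secant formula: x_{n+1} = x_n - f(x_n)(x_n - x_{n-1})/(f(x_n) - f(x_{n-1}))

Iteration 1:
  f(0.980000) = -5.157208
  f(3.080000) = 50.923712
  x_2 = 3.080000 - 50.923712×(3.080000 - 0.980000)/(50.923712 - (-5.157208))
       = 1.173116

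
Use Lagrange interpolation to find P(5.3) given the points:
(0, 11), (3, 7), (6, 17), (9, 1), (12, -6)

Lagrange interpolation formula:
P(x) = Σ yᵢ × Lᵢ(x)
where Lᵢ(x) = Π_{j≠i} (x - xⱼ)/(xᵢ - xⱼ)

L_0(5.3) = (5.3 - 3)/(0 - 3) × (5.3 - 6)/(0 - 6) × (5.3 - 9)/(0 - 9) × (5.3 - 12)/(0 - 12) = -0.020531
L_1(5.3) = (5.3 - 0)/(3 - 0) × (5.3 - 6)/(3 - 6) × (5.3 - 9)/(3 - 9) × (5.3 - 12)/(3 - 12) = 0.189241
L_2(5.3) = (5.3 - 0)/(6 - 0) × (5.3 - 3)/(6 - 3) × (5.3 - 9)/(6 - 9) × (5.3 - 12)/(6 - 12) = 0.932685
L_3(5.3) = (5.3 - 0)/(9 - 0) × (5.3 - 3)/(9 - 3) × (5.3 - 6)/(9 - 6) × (5.3 - 12)/(9 - 12) = -0.117636
L_4(5.3) = (5.3 - 0)/(12 - 0) × (5.3 - 3)/(12 - 3) × (5.3 - 6)/(12 - 6) × (5.3 - 9)/(12 - 9) = 0.016241

P(5.3) = 11×L_0(5.3) + 7×L_1(5.3) + 17×L_2(5.3) + 1×L_3(5.3) + (-6)×L_4(5.3)
P(5.3) = 16.739417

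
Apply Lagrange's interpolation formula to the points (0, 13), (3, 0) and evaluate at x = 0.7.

Lagrange interpolation formula:
P(x) = Σ yᵢ × Lᵢ(x)
where Lᵢ(x) = Π_{j≠i} (x - xⱼ)/(xᵢ - xⱼ)

L_0(0.7) = (0.7 - 3)/(0 - 3) = 0.766667
L_1(0.7) = (0.7 - 0)/(3 - 0) = 0.233333

P(0.7) = 13×L_0(0.7) + 0×L_1(0.7)
P(0.7) = 9.966667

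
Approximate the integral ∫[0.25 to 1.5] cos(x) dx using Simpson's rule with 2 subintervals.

f(x) = cos(x)
a = 0.25, b = 1.5, n = 2
h = (b - a)/n = 0.625000

Simpson's rule: (h/3)[f(x₀) + 4f(x₁) + 2f(x₂) + ... + f(xₙ)]

x_0 = 0.2500, f(x_0) = 0.968912, coefficient = 1
x_1 = 0.8750, f(x_1) = 0.640997, coefficient = 4
x_2 = 1.5000, f(x_2) = 0.070737, coefficient = 1

I ≈ (0.625000/3) × 3.603637 = 0.750758
Exact value: 0.750091
Error: 0.000667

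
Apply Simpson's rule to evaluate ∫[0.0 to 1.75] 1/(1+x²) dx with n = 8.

f(x) = 1/(1+x²)
a = 0.0, b = 1.75, n = 8
h = (b - a)/n = 0.218750

Simpson's rule: (h/3)[f(x₀) + 4f(x₁) + 2f(x₂) + ... + f(xₙ)]

x_0 = 0.0000, f(x_0) = 1.000000, coefficient = 1
x_1 = 0.2188, f(x_1) = 0.954334, coefficient = 4
x_2 = 0.4375, f(x_2) = 0.839344, coefficient = 2
x_3 = 0.6562, f(x_3) = 0.698976, coefficient = 4
x_4 = 0.8750, f(x_4) = 0.566372, coefficient = 2
x_5 = 1.0938, f(x_5) = 0.455313, coefficient = 4
x_6 = 1.3125, f(x_6) = 0.367288, coefficient = 2
x_7 = 1.5312, f(x_7) = 0.298978, coefficient = 4
x_8 = 1.7500, f(x_8) = 0.246154, coefficient = 1

I ≈ (0.218750/3) × 14.422568 = 1.051646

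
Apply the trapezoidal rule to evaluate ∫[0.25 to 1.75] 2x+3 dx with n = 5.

f(x) = 2x+3
a = 0.25, b = 1.75, n = 5
h = (b - a)/n = 0.300000

Trapezoidal rule: (h/2)[f(x₀) + 2f(x₁) + 2f(x₂) + ... + f(xₙ)]

x_0 = 0.2500, f(x_0) = 3.500000, coefficient = 1
x_1 = 0.5500, f(x_1) = 4.100000, coefficient = 2
x_2 = 0.8500, f(x_2) = 4.700000, coefficient = 2
x_3 = 1.1500, f(x_3) = 5.300000, coefficient = 2
x_4 = 1.4500, f(x_4) = 5.900000, coefficient = 2
x_5 = 1.7500, f(x_5) = 6.500000, coefficient = 1

I ≈ (0.300000/2) × 50.000000 = 7.500000
Exact value: 7.500000
Error: 0.000000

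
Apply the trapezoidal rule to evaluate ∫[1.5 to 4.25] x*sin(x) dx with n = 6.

f(x) = x*sin(x)
a = 1.5, b = 4.25, n = 6
h = (b - a)/n = 0.458333

Trapezoidal rule: (h/2)[f(x₀) + 2f(x₁) + 2f(x₂) + ... + f(xₙ)]

x_0 = 1.5000, f(x_0) = 1.496242, coefficient = 1
x_1 = 1.9583, f(x_1) = 1.813109, coefficient = 2
x_2 = 2.4167, f(x_2) = 1.602443, coefficient = 2
x_3 = 2.8750, f(x_3) = 0.757407, coefficient = 2
x_4 = 3.3333, f(x_4) = -0.635227, coefficient = 2
x_5 = 3.7917, f(x_5) = -2.294889, coefficient = 2
x_6 = 4.2500, f(x_6) = -3.803705, coefficient = 1

I ≈ (0.458333/2) × 0.178226 = 0.040843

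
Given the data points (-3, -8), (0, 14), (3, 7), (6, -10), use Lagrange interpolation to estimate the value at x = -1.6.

Lagrange interpolation formula:
P(x) = Σ yᵢ × Lᵢ(x)
where Lᵢ(x) = Π_{j≠i} (x - xⱼ)/(xᵢ - xⱼ)

L_0(-1.6) = (-1.6 - 0)/(-3 - 0) × (-1.6 - 3)/(-3 - 3) × (-1.6 - 6)/(-3 - 6) = 0.345284
L_1(-1.6) = (-1.6 - (-3))/(0 - (-3)) × (-1.6 - 3)/(0 - 3) × (-1.6 - 6)/(0 - 6) = 0.906370
L_2(-1.6) = (-1.6 - (-3))/(3 - (-3)) × (-1.6 - 0)/(3 - 0) × (-1.6 - 6)/(3 - 6) = -0.315259
L_3(-1.6) = (-1.6 - (-3))/(6 - (-3)) × (-1.6 - 0)/(6 - 0) × (-1.6 - 3)/(6 - 3) = 0.063605

P(-1.6) = (-8)×L_0(-1.6) + 14×L_1(-1.6) + 7×L_2(-1.6) + (-10)×L_3(-1.6)
P(-1.6) = 7.084049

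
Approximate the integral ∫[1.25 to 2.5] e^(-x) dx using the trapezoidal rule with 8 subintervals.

f(x) = e^(-x)
a = 1.25, b = 2.5, n = 8
h = (b - a)/n = 0.156250

Trapezoidal rule: (h/2)[f(x₀) + 2f(x₁) + 2f(x₂) + ... + f(xₙ)]

x_0 = 1.2500, f(x_0) = 0.286505, coefficient = 1
x_1 = 1.4062, f(x_1) = 0.245061, coefficient = 2
x_2 = 1.5625, f(x_2) = 0.209611, coefficient = 2
x_3 = 1.7188, f(x_3) = 0.179290, coefficient = 2
x_4 = 1.8750, f(x_4) = 0.153355, coefficient = 2
x_5 = 2.0312, f(x_5) = 0.131171, coefficient = 2
x_6 = 2.1875, f(x_6) = 0.112197, coefficient = 2
x_7 = 2.3438, f(x_7) = 0.095967, coefficient = 2
x_8 = 2.5000, f(x_8) = 0.082085, coefficient = 1

I ≈ (0.156250/2) × 2.621895 = 0.204836
Exact value: 0.204420
Error: 0.000416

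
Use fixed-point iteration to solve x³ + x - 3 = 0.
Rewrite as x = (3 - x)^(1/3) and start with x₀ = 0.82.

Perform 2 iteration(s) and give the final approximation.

Equation: x³ + x - 3 = 0
Fixed-point form: x = (3 - x)^(1/3)
x₀ = 0.82

x_1 = g(0.820000) = 1.296638
x_2 = g(1.296638) = 1.194269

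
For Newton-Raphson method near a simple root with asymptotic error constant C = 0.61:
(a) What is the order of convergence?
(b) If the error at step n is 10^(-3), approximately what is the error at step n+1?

(a) Newton-Raphson has quadratic (order 2) convergence near simple roots.
    This means |e_{n+1}| ≈ C|e_n|².

(b) With |e_n| = 10^(-3) and C = 0.61:
    |e_{n+1}| ≈ 0.61 × (10^(-3))² = 0.61 × 10^(-6)

(a) 2 (quadratic); (b) |e_{n+1}| ≈ 6.100e-07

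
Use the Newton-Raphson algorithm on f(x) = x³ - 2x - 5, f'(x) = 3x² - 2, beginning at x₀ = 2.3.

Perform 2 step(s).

f(x) = x³ - 2x - 5
f'(x) = 3x² - 2
x₀ = 2.3

Newton-Raphson formula: x_{n+1} = x_n - f(x_n)/f'(x_n)

Iteration 1:
  f(2.300000) = 2.567000
  f'(2.300000) = 13.870000
  x_1 = 2.300000 - 2.567000/13.870000 = 2.114924
Iteration 2:
  f(2.114924) = 0.230006
  f'(2.114924) = 11.418714
  x_2 = 2.114924 - 0.230006/11.418714 = 2.094781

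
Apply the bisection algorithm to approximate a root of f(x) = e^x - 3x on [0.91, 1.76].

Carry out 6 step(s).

f(x) = e^x - 3x
Initial interval: [0.91, 1.76]

Iteration 1:
  c_1 = (0.910000 + 1.760000)/2 = 1.335000
  f(c_1) = f(1.335000) = -0.205004
  f(a) × f(c) ≥ 0, new interval: [1.335000, 1.760000]
Iteration 2:
  c_2 = (1.335000 + 1.760000)/2 = 1.547500
  f(c_2) = f(1.547500) = 0.057206
  f(a) × f(c) < 0, new interval: [1.335000, 1.547500]
Iteration 3:
  c_3 = (1.335000 + 1.547500)/2 = 1.441250
  f(c_3) = f(1.441250) = -0.097775
  f(a) × f(c) ≥ 0, new interval: [1.441250, 1.547500]
Iteration 4:
  c_4 = (1.441250 + 1.547500)/2 = 1.494375
  f(c_4) = f(1.494375) = -0.026575
  f(a) × f(c) ≥ 0, new interval: [1.494375, 1.547500]
Iteration 5:
  c_5 = (1.494375 + 1.547500)/2 = 1.520937
  f(c_5) = f(1.520937) = 0.013701
  f(a) × f(c) < 0, new interval: [1.494375, 1.520937]
Iteration 6:
  c_6 = (1.494375 + 1.520937)/2 = 1.507656
  f(c_6) = f(1.507656) = -0.006835
  f(a) × f(c) ≥ 0, new interval: [1.507656, 1.520937]

After 6 iteration(s), the approximation is c_6 = 1.507656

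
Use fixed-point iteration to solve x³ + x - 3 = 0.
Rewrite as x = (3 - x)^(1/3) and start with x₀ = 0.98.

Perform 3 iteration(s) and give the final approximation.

Equation: x³ + x - 3 = 0
Fixed-point form: x = (3 - x)^(1/3)
x₀ = 0.98

x_1 = g(0.980000) = 1.264107
x_2 = g(1.264107) = 1.201824
x_3 = g(1.201824) = 1.216029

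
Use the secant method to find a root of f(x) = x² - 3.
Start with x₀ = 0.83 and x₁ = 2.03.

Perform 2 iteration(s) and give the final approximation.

f(x) = x² - 3
x₀ = 0.83, x₁ = 2.03

Secant formula: x_{n+1} = x_n - f(x_n)(x_n - x_{n-1})/(f(x_n) - f(x_{n-1}))

Iteration 1:
  f(0.830000) = -2.311100
  f(2.030000) = 1.120900
  x_2 = 2.030000 - 1.120900×(2.030000 - 0.830000)/(1.120900 - (-2.311100))
       = 1.638077
Iteration 2:
  f(2.030000) = 1.120900
  f(1.638077) = -0.316704
  x_3 = 1.638077 - (-0.316704)×(1.638077 - 2.030000)/(-0.316704 - 1.120900)
       = 1.724418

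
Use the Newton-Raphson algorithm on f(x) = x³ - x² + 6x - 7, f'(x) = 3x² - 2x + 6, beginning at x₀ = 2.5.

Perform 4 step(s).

f(x) = x³ - x² + 6x - 7
f'(x) = 3x² - 2x + 6
x₀ = 2.5

Newton-Raphson formula: x_{n+1} = x_n - f(x_n)/f'(x_n)

Iteration 1:
  f(2.500000) = 17.375000
  f'(2.500000) = 19.750000
  x_1 = 2.500000 - 17.375000/19.750000 = 1.620253
Iteration 2:
  f(1.620253) = 4.349820
  f'(1.620253) = 10.635155
  x_2 = 1.620253 - 4.349820/10.635155 = 1.211249
Iteration 3:
  f(1.211249) = 0.577424
  f'(1.211249) = 7.978876
  x_3 = 1.211249 - 0.577424/7.978876 = 1.138880
Iteration 4:
  f(1.138880) = 0.013415
  f'(1.138880) = 7.613383
  x_4 = 1.138880 - 0.013415/7.613383 = 1.137118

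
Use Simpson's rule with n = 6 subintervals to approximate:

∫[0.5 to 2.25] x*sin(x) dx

f(x) = x*sin(x)
a = 0.5, b = 2.25, n = 6
h = (b - a)/n = 0.291667

Simpson's rule: (h/3)[f(x₀) + 4f(x₁) + 2f(x₂) + ... + f(xₙ)]

x_0 = 0.5000, f(x_0) = 0.239713, coefficient = 1
x_1 = 0.7917, f(x_1) = 0.563291, coefficient = 4
x_2 = 1.0833, f(x_2) = 0.957151, coefficient = 2
x_3 = 1.3750, f(x_3) = 1.348728, coefficient = 4
x_4 = 1.6667, f(x_4) = 1.659013, coefficient = 2
x_5 = 1.9583, f(x_5) = 1.813109, coefficient = 4
x_6 = 2.2500, f(x_6) = 1.750665, coefficient = 1

I ≈ (0.291667/3) × 22.123216 = 2.150868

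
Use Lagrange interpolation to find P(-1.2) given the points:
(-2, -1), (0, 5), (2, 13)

Lagrange interpolation formula:
P(x) = Σ yᵢ × Lᵢ(x)
where Lᵢ(x) = Π_{j≠i} (x - xⱼ)/(xᵢ - xⱼ)

L_0(-1.2) = (-1.2 - 0)/(-2 - 0) × (-1.2 - 2)/(-2 - 2) = 0.480000
L_1(-1.2) = (-1.2 - (-2))/(0 - (-2)) × (-1.2 - 2)/(0 - 2) = 0.640000
L_2(-1.2) = (-1.2 - (-2))/(2 - (-2)) × (-1.2 - 0)/(2 - 0) = -0.120000

P(-1.2) = (-1)×L_0(-1.2) + 5×L_1(-1.2) + 13×L_2(-1.2)
P(-1.2) = 1.160000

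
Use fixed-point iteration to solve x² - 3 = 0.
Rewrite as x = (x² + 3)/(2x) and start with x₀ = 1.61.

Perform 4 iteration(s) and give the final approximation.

Equation: x² - 3 = 0
Fixed-point form: x = (x² + 3)/(2x)
x₀ = 1.61

x_1 = g(1.610000) = 1.736677
x_2 = g(1.736677) = 1.732057
x_3 = g(1.732057) = 1.732051
x_4 = g(1.732051) = 1.732051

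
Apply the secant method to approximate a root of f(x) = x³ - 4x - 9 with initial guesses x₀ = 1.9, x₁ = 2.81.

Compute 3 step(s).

f(x) = x³ - 4x - 9
x₀ = 1.9, x₁ = 2.81

Secant formula: x_{n+1} = x_n - f(x_n)(x_n - x_{n-1})/(f(x_n) - f(x_{n-1}))

Iteration 1:
  f(1.900000) = -9.741000
  f(2.810000) = 1.948041
  x_2 = 2.810000 - 1.948041×(2.810000 - 1.900000)/(1.948041 - (-9.741000))
       = 2.658344
Iteration 2:
  f(2.810000) = 1.948041
  f(2.658344) = -0.847416
  x_3 = 2.658344 - (-0.847416)×(2.658344 - 2.810000)/(-0.847416 - 1.948041)
       = 2.704317
Iteration 3:
  f(2.658344) = -0.847416
  f(2.704317) = -0.039708
  x_4 = 2.704317 - (-0.039708)×(2.704317 - 2.658344)/(-0.039708 - (-0.847416))
       = 2.706577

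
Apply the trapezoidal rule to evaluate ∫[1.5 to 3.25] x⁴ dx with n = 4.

f(x) = x⁴
a = 1.5, b = 3.25, n = 4
h = (b - a)/n = 0.437500

Trapezoidal rule: (h/2)[f(x₀) + 2f(x₁) + 2f(x₂) + ... + f(xₙ)]

x_0 = 1.5000, f(x_0) = 5.062500, coefficient = 1
x_1 = 1.9375, f(x_1) = 14.091812, coefficient = 2
x_2 = 2.3750, f(x_2) = 31.816650, coefficient = 2
x_3 = 2.8125, f(x_3) = 62.570572, coefficient = 2
x_4 = 3.2500, f(x_4) = 111.566406, coefficient = 1

I ≈ (0.437500/2) × 333.586975 = 72.972151
Exact value: 70.999414
Error: 1.972737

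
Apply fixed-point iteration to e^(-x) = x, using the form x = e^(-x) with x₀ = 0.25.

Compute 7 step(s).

Equation: e^(-x) = x
Fixed-point form: x = e^(-x)
x₀ = 0.25

x_1 = g(0.250000) = 0.778801
x_2 = g(0.778801) = 0.458956
x_3 = g(0.458956) = 0.631943
x_4 = g(0.631943) = 0.531558
x_5 = g(0.531558) = 0.587689
x_6 = g(0.587689) = 0.555610
x_7 = g(0.555610) = 0.573722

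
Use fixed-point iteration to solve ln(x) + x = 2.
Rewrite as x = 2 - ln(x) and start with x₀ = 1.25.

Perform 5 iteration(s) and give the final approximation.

Equation: ln(x) + x = 2
Fixed-point form: x = 2 - ln(x)
x₀ = 1.25

x_1 = g(1.250000) = 1.776856
x_2 = g(1.776856) = 1.425154
x_3 = g(1.425154) = 1.645720
x_4 = g(1.645720) = 1.501822
x_5 = g(1.501822) = 1.593321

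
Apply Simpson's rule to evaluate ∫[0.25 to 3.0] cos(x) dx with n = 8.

f(x) = cos(x)
a = 0.25, b = 3.0, n = 8
h = (b - a)/n = 0.343750

Simpson's rule: (h/3)[f(x₀) + 4f(x₁) + 2f(x₂) + ... + f(xₙ)]

x_0 = 0.2500, f(x_0) = 0.968912, coefficient = 1
x_1 = 0.5938, f(x_1) = 0.828848, coefficient = 4
x_2 = 0.9375, f(x_2) = 0.591805, coefficient = 2
x_3 = 1.2812, f(x_3) = 0.285517, coefficient = 4
x_4 = 1.6250, f(x_4) = -0.054177, coefficient = 2
x_5 = 1.9688, f(x_5) = -0.387533, coefficient = 4
x_6 = 2.3125, f(x_6) = -0.675545, coefficient = 2
x_7 = 2.6562, f(x_7) = -0.884515, coefficient = 4
x_8 = 3.0000, f(x_8) = -0.989992, coefficient = 1

I ≈ (0.343750/3) × -0.927642 = -0.106292
Exact value: -0.106284
Error: 0.000008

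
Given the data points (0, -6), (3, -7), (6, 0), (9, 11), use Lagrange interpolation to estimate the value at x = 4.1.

Lagrange interpolation formula:
P(x) = Σ yᵢ × Lᵢ(x)
where Lᵢ(x) = Π_{j≠i} (x - xⱼ)/(xᵢ - xⱼ)

L_0(4.1) = (4.1 - 3)/(0 - 3) × (4.1 - 6)/(0 - 6) × (4.1 - 9)/(0 - 9) = -0.063216
L_1(4.1) = (4.1 - 0)/(3 - 0) × (4.1 - 6)/(3 - 6) × (4.1 - 9)/(3 - 9) = 0.706870
L_2(4.1) = (4.1 - 0)/(6 - 0) × (4.1 - 3)/(6 - 3) × (4.1 - 9)/(6 - 9) = 0.409241
L_3(4.1) = (4.1 - 0)/(9 - 0) × (4.1 - 3)/(9 - 3) × (4.1 - 6)/(9 - 6) = -0.052895

P(4.1) = (-6)×L_0(4.1) + (-7)×L_1(4.1) + 0×L_2(4.1) + 11×L_3(4.1)
P(4.1) = -5.150642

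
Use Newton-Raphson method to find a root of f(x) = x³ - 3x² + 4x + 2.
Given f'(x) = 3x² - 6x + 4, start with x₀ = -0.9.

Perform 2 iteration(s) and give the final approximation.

f(x) = x³ - 3x² + 4x + 2
f'(x) = 3x² - 6x + 4
x₀ = -0.9

Newton-Raphson formula: x_{n+1} = x_n - f(x_n)/f'(x_n)

Iteration 1:
  f(-0.900000) = -4.759000
  f'(-0.900000) = 11.830000
  x_1 = -0.900000 - (-4.759000)/11.830000 = -0.497718
Iteration 2:
  f(-0.497718) = -0.857335
  f'(-0.497718) = 7.729475
  x_2 = -0.497718 - (-0.857335)/7.729475 = -0.386800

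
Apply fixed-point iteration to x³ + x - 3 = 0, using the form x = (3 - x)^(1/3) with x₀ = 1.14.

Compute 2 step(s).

Equation: x³ + x - 3 = 0
Fixed-point form: x = (3 - x)^(1/3)
x₀ = 1.14

x_1 = g(1.140000) = 1.229809
x_2 = g(1.229809) = 1.209688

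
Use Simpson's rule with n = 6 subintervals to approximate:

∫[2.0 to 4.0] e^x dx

f(x) = e^x
a = 2.0, b = 4.0, n = 6
h = (b - a)/n = 0.333333

Simpson's rule: (h/3)[f(x₀) + 4f(x₁) + 2f(x₂) + ... + f(xₙ)]

x_0 = 2.0000, f(x_0) = 7.389056, coefficient = 1
x_1 = 2.3333, f(x_1) = 10.312259, coefficient = 4
x_2 = 2.6667, f(x_2) = 14.391916, coefficient = 2
x_3 = 3.0000, f(x_3) = 20.085537, coefficient = 4
x_4 = 3.3333, f(x_4) = 28.031625, coefficient = 2
x_5 = 3.6667, f(x_5) = 39.121284, coefficient = 4
x_6 = 4.0000, f(x_6) = 54.598150, coefficient = 1

I ≈ (0.333333/3) × 424.910606 = 47.212290
Exact value: 47.209094
Error: 0.003196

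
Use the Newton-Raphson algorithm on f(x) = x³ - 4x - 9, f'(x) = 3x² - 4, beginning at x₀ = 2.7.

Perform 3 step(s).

f(x) = x³ - 4x - 9
f'(x) = 3x² - 4
x₀ = 2.7

Newton-Raphson formula: x_{n+1} = x_n - f(x_n)/f'(x_n)

Iteration 1:
  f(2.700000) = -0.117000
  f'(2.700000) = 17.870000
  x_1 = 2.700000 - (-0.117000)/17.870000 = 2.706547
Iteration 2:
  f(2.706547) = 0.000348
  f'(2.706547) = 17.976195
  x_2 = 2.706547 - 0.000348/17.976195 = 2.706528
Iteration 3:
  f(2.706528) = 0.000000
  f'(2.706528) = 17.975881
  x_3 = 2.706528 - 0.000000/17.975881 = 2.706528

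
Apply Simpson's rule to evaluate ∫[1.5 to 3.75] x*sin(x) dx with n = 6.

f(x) = x*sin(x)
a = 1.5, b = 3.75, n = 6
h = (b - a)/n = 0.375000

Simpson's rule: (h/3)[f(x₀) + 4f(x₁) + 2f(x₂) + ... + f(xₙ)]

x_0 = 1.5000, f(x_0) = 1.496242, coefficient = 1
x_1 = 1.8750, f(x_1) = 1.788911, coefficient = 4
x_2 = 2.2500, f(x_2) = 1.750665, coefficient = 2
x_3 = 2.6250, f(x_3) = 1.296541, coefficient = 4
x_4 = 3.0000, f(x_4) = 0.423360, coefficient = 2
x_5 = 3.3750, f(x_5) = -0.780617, coefficient = 4
x_6 = 3.7500, f(x_6) = -2.143355, coefficient = 1

I ≈ (0.375000/3) × 12.920277 = 1.615035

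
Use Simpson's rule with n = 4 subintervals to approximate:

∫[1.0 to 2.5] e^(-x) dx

f(x) = e^(-x)
a = 1.0, b = 2.5, n = 4
h = (b - a)/n = 0.375000

Simpson's rule: (h/3)[f(x₀) + 4f(x₁) + 2f(x₂) + ... + f(xₙ)]

x_0 = 1.0000, f(x_0) = 0.367879, coefficient = 1
x_1 = 1.3750, f(x_1) = 0.252840, coefficient = 4
x_2 = 1.7500, f(x_2) = 0.173774, coefficient = 2
x_3 = 2.1250, f(x_3) = 0.119433, coefficient = 4
x_4 = 2.5000, f(x_4) = 0.082085, coefficient = 1

I ≈ (0.375000/3) × 2.286603 = 0.285825
Exact value: 0.285794
Error: 0.000031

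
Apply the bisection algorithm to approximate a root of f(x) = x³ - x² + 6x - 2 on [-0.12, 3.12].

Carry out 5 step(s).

f(x) = x³ - x² + 6x - 2
Initial interval: [-0.12, 3.12]

Iteration 1:
  c_1 = (-0.120000 + 3.120000)/2 = 1.500000
  f(c_1) = f(1.500000) = 8.125000
  f(a) × f(c) < 0, new interval: [-0.120000, 1.500000]
Iteration 2:
  c_2 = (-0.120000 + 1.500000)/2 = 0.690000
  f(c_2) = f(0.690000) = 1.992409
  f(a) × f(c) < 0, new interval: [-0.120000, 0.690000]
Iteration 3:
  c_3 = (-0.120000 + 0.690000)/2 = 0.285000
  f(c_3) = f(0.285000) = -0.348076
  f(a) × f(c) ≥ 0, new interval: [0.285000, 0.690000]
Iteration 4:
  c_4 = (0.285000 + 0.690000)/2 = 0.487500
  f(c_4) = f(0.487500) = 0.803201
  f(a) × f(c) < 0, new interval: [0.285000, 0.487500]
Iteration 5:
  c_5 = (0.285000 + 0.487500)/2 = 0.386250
  f(c_5) = f(0.386250) = 0.225935
  f(a) × f(c) < 0, new interval: [0.285000, 0.386250]

After 5 iteration(s), the approximation is c_5 = 0.386250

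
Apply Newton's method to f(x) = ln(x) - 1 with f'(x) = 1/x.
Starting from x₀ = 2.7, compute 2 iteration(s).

f(x) = ln(x) - 1
f'(x) = 1/x
x₀ = 2.7

Newton-Raphson formula: x_{n+1} = x_n - f(x_n)/f'(x_n)

Iteration 1:
  f(2.700000) = -0.006748
  f'(2.700000) = 0.370370
  x_1 = 2.700000 - (-0.006748)/0.370370 = 2.718220
Iteration 2:
  f(2.718220) = -0.000023
  f'(2.718220) = 0.367888
  x_2 = 2.718220 - (-0.000023)/0.367888 = 2.718282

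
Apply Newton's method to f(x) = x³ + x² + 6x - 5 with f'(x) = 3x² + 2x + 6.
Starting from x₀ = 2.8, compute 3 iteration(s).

f(x) = x³ + x² + 6x - 5
f'(x) = 3x² + 2x + 6
x₀ = 2.8

Newton-Raphson formula: x_{n+1} = x_n - f(x_n)/f'(x_n)

Iteration 1:
  f(2.800000) = 41.592000
  f'(2.800000) = 35.120000
  x_1 = 2.800000 - 41.592000/35.120000 = 1.615718
Iteration 2:
  f(1.615718) = 11.522749
  f'(1.615718) = 17.063065
  x_2 = 1.615718 - 11.522749/17.063065 = 0.940414
Iteration 3:
  f(0.940414) = 2.358544
  f'(0.940414) = 10.533963
  x_3 = 0.940414 - 2.358544/10.533963 = 0.716515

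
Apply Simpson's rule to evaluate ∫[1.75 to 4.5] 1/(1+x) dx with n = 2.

f(x) = 1/(1+x)
a = 1.75, b = 4.5, n = 2
h = (b - a)/n = 1.375000

Simpson's rule: (h/3)[f(x₀) + 4f(x₁) + 2f(x₂) + ... + f(xₙ)]

x_0 = 1.7500, f(x_0) = 0.363636, coefficient = 1
x_1 = 3.1250, f(x_1) = 0.242424, coefficient = 4
x_2 = 4.5000, f(x_2) = 0.181818, coefficient = 1

I ≈ (1.375000/3) × 1.515152 = 0.694444
Exact value: 0.693147
Error: 0.001297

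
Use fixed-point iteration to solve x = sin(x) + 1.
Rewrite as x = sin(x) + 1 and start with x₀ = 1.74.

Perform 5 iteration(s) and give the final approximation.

Equation: x = sin(x) + 1
Fixed-point form: x = sin(x) + 1
x₀ = 1.74

x_1 = g(1.740000) = 1.985719
x_2 = g(1.985719) = 1.915147
x_3 = g(1.915147) = 1.941295
x_4 = g(1.941295) = 1.932147
x_5 = g(1.932147) = 1.935420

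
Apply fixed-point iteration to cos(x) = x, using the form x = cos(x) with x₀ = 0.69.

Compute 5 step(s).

Equation: cos(x) = x
Fixed-point form: x = cos(x)
x₀ = 0.69

x_1 = g(0.690000) = 0.771246
x_2 = g(0.771246) = 0.717043
x_3 = g(0.717043) = 0.753752
x_4 = g(0.753752) = 0.729126
x_5 = g(0.729126) = 0.745757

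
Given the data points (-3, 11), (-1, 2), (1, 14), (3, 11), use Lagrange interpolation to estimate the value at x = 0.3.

Lagrange interpolation formula:
P(x) = Σ yᵢ × Lᵢ(x)
where Lᵢ(x) = Π_{j≠i} (x - xⱼ)/(xᵢ - xⱼ)

L_0(0.3) = (0.3 - (-1))/(-3 - (-1)) × (0.3 - 1)/(-3 - 1) × (0.3 - 3)/(-3 - 3) = -0.051187
L_1(0.3) = (0.3 - (-3))/(-1 - (-3)) × (0.3 - 1)/(-1 - 1) × (0.3 - 3)/(-1 - 3) = 0.389812
L_2(0.3) = (0.3 - (-3))/(1 - (-3)) × (0.3 - (-1))/(1 - (-1)) × (0.3 - 3)/(1 - 3) = 0.723938
L_3(0.3) = (0.3 - (-3))/(3 - (-3)) × (0.3 - (-1))/(3 - (-1)) × (0.3 - 1)/(3 - 1) = -0.062562

P(0.3) = 11×L_0(0.3) + 2×L_1(0.3) + 14×L_2(0.3) + 11×L_3(0.3)
P(0.3) = 9.663500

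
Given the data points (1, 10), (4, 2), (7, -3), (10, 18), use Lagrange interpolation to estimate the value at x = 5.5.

Lagrange interpolation formula:
P(x) = Σ yᵢ × Lᵢ(x)
where Lᵢ(x) = Π_{j≠i} (x - xⱼ)/(xᵢ - xⱼ)

L_0(5.5) = (5.5 - 4)/(1 - 4) × (5.5 - 7)/(1 - 7) × (5.5 - 10)/(1 - 10) = -0.062500
L_1(5.5) = (5.5 - 1)/(4 - 1) × (5.5 - 7)/(4 - 7) × (5.5 - 10)/(4 - 10) = 0.562500
L_2(5.5) = (5.5 - 1)/(7 - 1) × (5.5 - 4)/(7 - 4) × (5.5 - 10)/(7 - 10) = 0.562500
L_3(5.5) = (5.5 - 1)/(10 - 1) × (5.5 - 4)/(10 - 4) × (5.5 - 7)/(10 - 7) = -0.062500

P(5.5) = 10×L_0(5.5) + 2×L_1(5.5) + (-3)×L_2(5.5) + 18×L_3(5.5)
P(5.5) = -2.312500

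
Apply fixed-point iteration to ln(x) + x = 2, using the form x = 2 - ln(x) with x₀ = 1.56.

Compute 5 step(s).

Equation: ln(x) + x = 2
Fixed-point form: x = 2 - ln(x)
x₀ = 1.56

x_1 = g(1.560000) = 1.555314
x_2 = g(1.555314) = 1.558322
x_3 = g(1.558322) = 1.556390
x_4 = g(1.556390) = 1.557631
x_5 = g(1.557631) = 1.556834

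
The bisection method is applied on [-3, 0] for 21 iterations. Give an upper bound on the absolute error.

Bisection error bound: |error| ≤ (b-a)/2^n
|error| ≤ (0 - (-3))/2^21 = 3/2^21
|error| ≤ 0.0000014305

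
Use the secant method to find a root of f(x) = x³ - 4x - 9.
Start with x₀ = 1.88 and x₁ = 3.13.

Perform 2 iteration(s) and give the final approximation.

f(x) = x³ - 4x - 9
x₀ = 1.88, x₁ = 3.13

Secant formula: x_{n+1} = x_n - f(x_n)(x_n - x_{n-1})/(f(x_n) - f(x_{n-1}))

Iteration 1:
  f(1.880000) = -9.875328
  f(3.130000) = 9.144297
  x_2 = 3.130000 - 9.144297×(3.130000 - 1.880000)/(9.144297 - (-9.875328))
       = 2.529022
Iteration 2:
  f(3.130000) = 9.144297
  f(2.529022) = -2.940580
  x_3 = 2.529022 - (-2.940580)×(2.529022 - 3.130000)/(-2.940580 - 9.144297)
       = 2.675257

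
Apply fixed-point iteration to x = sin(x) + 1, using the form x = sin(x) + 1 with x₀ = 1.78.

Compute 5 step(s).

Equation: x = sin(x) + 1
Fixed-point form: x = sin(x) + 1
x₀ = 1.78

x_1 = g(1.780000) = 1.978197
x_2 = g(1.978197) = 1.918154
x_3 = g(1.918154) = 1.940275
x_4 = g(1.940275) = 1.932516
x_5 = g(1.932516) = 1.935290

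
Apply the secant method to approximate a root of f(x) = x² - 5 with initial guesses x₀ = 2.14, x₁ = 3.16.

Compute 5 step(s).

f(x) = x² - 5
x₀ = 2.14, x₁ = 3.16

Secant formula: x_{n+1} = x_n - f(x_n)(x_n - x_{n-1})/(f(x_n) - f(x_{n-1}))

Iteration 1:
  f(2.140000) = -0.420400
  f(3.160000) = 4.985600
  x_2 = 3.160000 - 4.985600×(3.160000 - 2.140000)/(4.985600 - (-0.420400))
       = 2.219321
Iteration 2:
  f(3.160000) = 4.985600
  f(2.219321) = -0.074615
  x_3 = 2.219321 - (-0.074615)×(2.219321 - 3.160000)/(-0.074615 - 4.985600)
       = 2.233192
Iteration 3:
  f(2.219321) = -0.074615
  f(2.233192) = -0.012856
  x_4 = 2.233192 - (-0.012856)×(2.233192 - 2.219321)/(-0.012856 - (-0.074615))
       = 2.236079
Iteration 4:
  f(2.233192) = -0.012856
  f(2.236079) = 0.000048
  x_5 = 2.236079 - 0.000048×(2.236079 - 2.233192)/(0.000048 - (-0.012856))
       = 2.236068
Iteration 5:
  f(2.236079) = 0.000048
  f(2.236068) = 0.000000
  x_6 = 2.236068 - 0.000000×(2.236068 - 2.236079)/(0.000000 - 0.000048)
       = 2.236068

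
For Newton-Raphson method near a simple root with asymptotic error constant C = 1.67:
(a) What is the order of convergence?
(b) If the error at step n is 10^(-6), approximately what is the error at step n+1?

(a) Newton-Raphson has quadratic (order 2) convergence near simple roots.
    This means |e_{n+1}| ≈ C|e_n|².

(b) With |e_n| = 10^(-6) and C = 1.67:
    |e_{n+1}| ≈ 1.67 × (10^(-6))² = 1.67 × 10^(-12)

(a) 2 (quadratic); (b) |e_{n+1}| ≈ 1.670e-12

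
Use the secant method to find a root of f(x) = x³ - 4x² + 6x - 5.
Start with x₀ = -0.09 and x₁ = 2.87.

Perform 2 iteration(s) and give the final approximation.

f(x) = x³ - 4x² + 6x - 5
x₀ = -0.09, x₁ = 2.87

Secant formula: x_{n+1} = x_n - f(x_n)(x_n - x_{n-1})/(f(x_n) - f(x_{n-1}))

Iteration 1:
  f(-0.090000) = -5.573129
  f(2.870000) = 2.912303
  x_2 = 2.870000 - 2.912303×(2.870000 - (-0.090000))/(2.912303 - (-5.573129))
       = 1.854092
Iteration 2:
  f(2.870000) = 2.912303
  f(1.854092) = -1.252344
  x_3 = 1.854092 - (-1.252344)×(1.854092 - 2.870000)/(-1.252344 - 2.912303)
       = 2.159584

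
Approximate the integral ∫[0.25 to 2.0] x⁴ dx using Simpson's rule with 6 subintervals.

f(x) = x⁴
a = 0.25, b = 2.0, n = 6
h = (b - a)/n = 0.291667

Simpson's rule: (h/3)[f(x₀) + 4f(x₁) + 2f(x₂) + ... + f(xₙ)]

x_0 = 0.2500, f(x_0) = 0.003906, coefficient = 1
x_1 = 0.5417, f(x_1) = 0.086085, coefficient = 4
x_2 = 0.8333, f(x_2) = 0.482253, coefficient = 2
x_3 = 1.1250, f(x_3) = 1.601807, coefficient = 4
x_4 = 1.4167, f(x_4) = 4.027826, coefficient = 2
x_5 = 1.7083, f(x_5) = 8.517075, coefficient = 4
x_6 = 2.0000, f(x_6) = 16.000000, coefficient = 1

I ≈ (0.291667/3) × 65.843931 = 6.401493
Exact value: 6.399805
Error: 0.001689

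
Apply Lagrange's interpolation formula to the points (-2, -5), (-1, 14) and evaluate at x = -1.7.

Lagrange interpolation formula:
P(x) = Σ yᵢ × Lᵢ(x)
where Lᵢ(x) = Π_{j≠i} (x - xⱼ)/(xᵢ - xⱼ)

L_0(-1.7) = (-1.7 - (-1))/(-2 - (-1)) = 0.700000
L_1(-1.7) = (-1.7 - (-2))/(-1 - (-2)) = 0.300000

P(-1.7) = (-5)×L_0(-1.7) + 14×L_1(-1.7)
P(-1.7) = 0.700000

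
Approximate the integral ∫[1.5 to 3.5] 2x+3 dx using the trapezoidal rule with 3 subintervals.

f(x) = 2x+3
a = 1.5, b = 3.5, n = 3
h = (b - a)/n = 0.666667

Trapezoidal rule: (h/2)[f(x₀) + 2f(x₁) + 2f(x₂) + ... + f(xₙ)]

x_0 = 1.5000, f(x_0) = 6.000000, coefficient = 1
x_1 = 2.1667, f(x_1) = 7.333333, coefficient = 2
x_2 = 2.8333, f(x_2) = 8.666667, coefficient = 2
x_3 = 3.5000, f(x_3) = 10.000000, coefficient = 1

I ≈ (0.666667/2) × 48.000000 = 16.000000
Exact value: 16.000000
Error: 0.000000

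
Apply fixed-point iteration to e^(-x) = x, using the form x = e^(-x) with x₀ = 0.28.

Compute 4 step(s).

Equation: e^(-x) = x
Fixed-point form: x = e^(-x)
x₀ = 0.28

x_1 = g(0.280000) = 0.755784
x_2 = g(0.755784) = 0.469642
x_3 = g(0.469642) = 0.625226
x_4 = g(0.625226) = 0.535141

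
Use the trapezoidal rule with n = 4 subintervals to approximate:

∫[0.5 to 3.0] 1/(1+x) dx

f(x) = 1/(1+x)
a = 0.5, b = 3.0, n = 4
h = (b - a)/n = 0.625000

Trapezoidal rule: (h/2)[f(x₀) + 2f(x₁) + 2f(x₂) + ... + f(xₙ)]

x_0 = 0.5000, f(x_0) = 0.666667, coefficient = 1
x_1 = 1.1250, f(x_1) = 0.470588, coefficient = 2
x_2 = 1.7500, f(x_2) = 0.363636, coefficient = 2
x_3 = 2.3750, f(x_3) = 0.296296, coefficient = 2
x_4 = 3.0000, f(x_4) = 0.250000, coefficient = 1

I ≈ (0.625000/2) × 3.177708 = 0.993034
Exact value: 0.980829
Error: 0.012205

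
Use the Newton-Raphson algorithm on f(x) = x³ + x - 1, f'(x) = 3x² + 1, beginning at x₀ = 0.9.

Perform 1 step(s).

f(x) = x³ + x - 1
f'(x) = 3x² + 1
x₀ = 0.9

Newton-Raphson formula: x_{n+1} = x_n - f(x_n)/f'(x_n)

Iteration 1:
  f(0.900000) = 0.629000
  f'(0.900000) = 3.430000
  x_1 = 0.900000 - 0.629000/3.430000 = 0.716618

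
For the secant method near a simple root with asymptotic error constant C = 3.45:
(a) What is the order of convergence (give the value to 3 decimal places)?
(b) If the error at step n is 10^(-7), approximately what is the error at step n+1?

(a) Secant method has superlinear convergence with order φ = (1+√5)/2 ≈ 1.618.
    This means |e_{n+1}| ≈ C|e_n|^1.618.

(b) With |e_n| = 10^(-7) and C = 3.45:
    |e_{n+1}| ≈ 3.45 × (10^(-7))^1.618 = 3.45 × 10^(-11.33)

(a) ≈ 1.618 (golden ratio); (b) |e_{n+1}| ≈ 1.628e-11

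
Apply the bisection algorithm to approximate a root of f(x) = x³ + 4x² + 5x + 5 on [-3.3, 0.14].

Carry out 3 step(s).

f(x) = x³ + 4x² + 5x + 5
Initial interval: [-3.3, 0.14]

Iteration 1:
  c_1 = (-3.300000 + 0.140000)/2 = -1.580000
  f(c_1) = f(-1.580000) = 3.141288
  f(a) × f(c) < 0, new interval: [-3.300000, -1.580000]
Iteration 2:
  c_2 = (-3.300000 + (-1.580000))/2 = -2.440000
  f(c_2) = f(-2.440000) = 2.087616
  f(a) × f(c) < 0, new interval: [-3.300000, -2.440000]
Iteration 3:
  c_3 = (-3.300000 + (-2.440000))/2 = -2.870000
  f(c_3) = f(-2.870000) = -0.042303
  f(a) × f(c) ≥ 0, new interval: [-2.870000, -2.440000]

After 3 iteration(s), the approximation is c_3 = -2.870000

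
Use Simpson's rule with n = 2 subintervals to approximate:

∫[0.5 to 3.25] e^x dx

f(x) = e^x
a = 0.5, b = 3.25, n = 2
h = (b - a)/n = 1.375000

Simpson's rule: (h/3)[f(x₀) + 4f(x₁) + 2f(x₂) + ... + f(xₙ)]

x_0 = 0.5000, f(x_0) = 1.648721, coefficient = 1
x_1 = 1.8750, f(x_1) = 6.520819, coefficient = 4
x_2 = 3.2500, f(x_2) = 25.790340, coefficient = 1

I ≈ (1.375000/3) × 53.522338 = 24.531071
Exact value: 24.141619
Error: 0.389453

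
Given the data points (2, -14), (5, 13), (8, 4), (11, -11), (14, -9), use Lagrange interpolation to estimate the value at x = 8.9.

Lagrange interpolation formula:
P(x) = Σ yᵢ × Lᵢ(x)
where Lᵢ(x) = Π_{j≠i} (x - xⱼ)/(xᵢ - xⱼ)

L_0(8.9) = (8.9 - 5)/(2 - 5) × (8.9 - 8)/(2 - 8) × (8.9 - 11)/(2 - 11) × (8.9 - 14)/(2 - 14) = 0.019338
L_1(8.9) = (8.9 - 2)/(5 - 2) × (8.9 - 8)/(5 - 8) × (8.9 - 11)/(5 - 11) × (8.9 - 14)/(5 - 14) = -0.136850
L_2(8.9) = (8.9 - 2)/(8 - 2) × (8.9 - 5)/(8 - 5) × (8.9 - 11)/(8 - 11) × (8.9 - 14)/(8 - 14) = 0.889525
L_3(8.9) = (8.9 - 2)/(11 - 2) × (8.9 - 5)/(11 - 5) × (8.9 - 8)/(11 - 8) × (8.9 - 14)/(11 - 14) = 0.254150
L_4(8.9) = (8.9 - 2)/(14 - 2) × (8.9 - 5)/(14 - 5) × (8.9 - 8)/(14 - 8) × (8.9 - 11)/(14 - 11) = -0.026163

P(8.9) = (-14)×L_0(8.9) + 13×L_1(8.9) + 4×L_2(8.9) + (-11)×L_3(8.9) + (-9)×L_4(8.9)
P(8.9) = -1.051863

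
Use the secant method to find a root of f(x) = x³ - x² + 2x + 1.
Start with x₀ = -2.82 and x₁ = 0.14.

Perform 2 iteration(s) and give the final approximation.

f(x) = x³ - x² + 2x + 1
x₀ = -2.82, x₁ = 0.14

Secant formula: x_{n+1} = x_n - f(x_n)(x_n - x_{n-1})/(f(x_n) - f(x_{n-1}))

Iteration 1:
  f(-2.820000) = -35.018168
  f(0.140000) = 1.263144
  x_2 = 0.140000 - 1.263144×(0.140000 - (-2.820000))/(1.263144 - (-35.018168))
       = 0.036947
Iteration 2:
  f(0.140000) = 1.263144
  f(0.036947) = 1.072579
  x_3 = 0.036947 - 1.072579×(0.036947 - 0.140000)/(1.072579 - 1.263144)
       = -0.543079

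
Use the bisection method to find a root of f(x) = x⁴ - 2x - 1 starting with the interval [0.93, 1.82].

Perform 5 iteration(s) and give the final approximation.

f(x) = x⁴ - 2x - 1
Initial interval: [0.93, 1.82]

Iteration 1:
  c_1 = (0.930000 + 1.820000)/2 = 1.375000
  f(c_1) = f(1.375000) = -0.175537
  f(a) × f(c) ≥ 0, new interval: [1.375000, 1.820000]
Iteration 2:
  c_2 = (1.375000 + 1.820000)/2 = 1.597500
  f(c_2) = f(1.597500) = 2.317736
  f(a) × f(c) < 0, new interval: [1.375000, 1.597500]
Iteration 3:
  c_3 = (1.375000 + 1.597500)/2 = 1.486250
  f(c_3) = f(1.486250) = 0.906912
  f(a) × f(c) < 0, new interval: [1.375000, 1.486250]
Iteration 4:
  c_4 = (1.375000 + 1.486250)/2 = 1.430625
  f(c_4) = f(1.430625) = 0.327681
  f(a) × f(c) < 0, new interval: [1.375000, 1.430625]
Iteration 5:
  c_5 = (1.375000 + 1.430625)/2 = 1.402813
  f(c_5) = f(1.402813) = 0.066938
  f(a) × f(c) < 0, new interval: [1.375000, 1.402813]

After 5 iteration(s), the approximation is c_5 = 1.402813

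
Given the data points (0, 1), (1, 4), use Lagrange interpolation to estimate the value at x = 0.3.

Lagrange interpolation formula:
P(x) = Σ yᵢ × Lᵢ(x)
where Lᵢ(x) = Π_{j≠i} (x - xⱼ)/(xᵢ - xⱼ)

L_0(0.3) = (0.3 - 1)/(0 - 1) = 0.700000
L_1(0.3) = (0.3 - 0)/(1 - 0) = 0.300000

P(0.3) = 1×L_0(0.3) + 4×L_1(0.3)
P(0.3) = 1.900000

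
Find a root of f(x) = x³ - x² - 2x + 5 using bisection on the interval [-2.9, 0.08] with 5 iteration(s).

f(x) = x³ - x² - 2x + 5
Initial interval: [-2.9, 0.08]

Iteration 1:
  c_1 = (-2.900000 + 0.080000)/2 = -1.410000
  f(c_1) = f(-1.410000) = 3.028679
  f(a) × f(c) < 0, new interval: [-2.900000, -1.410000]
Iteration 2:
  c_2 = (-2.900000 + (-1.410000))/2 = -2.155000
  f(c_2) = f(-2.155000) = -5.341899
  f(a) × f(c) ≥ 0, new interval: [-2.155000, -1.410000]
Iteration 3:
  c_3 = (-2.155000 + (-1.410000))/2 = -1.782500
  f(c_3) = f(-1.782500) = -0.275855
  f(a) × f(c) ≥ 0, new interval: [-1.782500, -1.410000]
Iteration 4:
  c_4 = (-1.782500 + (-1.410000))/2 = -1.596250
  f(c_4) = f(-1.596250) = 1.577218
  f(a) × f(c) < 0, new interval: [-1.782500, -1.596250]
Iteration 5:
  c_5 = (-1.782500 + (-1.596250))/2 = -1.689375
  f(c_5) = f(-1.689375) = 0.703306
  f(a) × f(c) < 0, new interval: [-1.782500, -1.689375]

After 5 iteration(s), the approximation is c_5 = -1.689375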